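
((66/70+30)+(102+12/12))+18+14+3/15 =1163/7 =166.14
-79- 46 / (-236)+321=28579 / 118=242.19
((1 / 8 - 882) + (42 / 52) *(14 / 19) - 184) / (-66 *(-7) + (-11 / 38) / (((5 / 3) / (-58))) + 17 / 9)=-94724685 / 42144752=-2.25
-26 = -26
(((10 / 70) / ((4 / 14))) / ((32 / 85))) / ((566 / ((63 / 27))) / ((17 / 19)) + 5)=10115 / 2102848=0.00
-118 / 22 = -59 / 11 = -5.36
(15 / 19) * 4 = 60 / 19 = 3.16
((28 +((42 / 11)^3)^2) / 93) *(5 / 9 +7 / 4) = 114926685629 / 1482796557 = 77.51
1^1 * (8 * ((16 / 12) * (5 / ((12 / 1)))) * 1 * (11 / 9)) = 5.43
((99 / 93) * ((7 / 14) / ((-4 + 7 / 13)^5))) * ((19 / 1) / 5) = -77600237 / 19067906250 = -0.00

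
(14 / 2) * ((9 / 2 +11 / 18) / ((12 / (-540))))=-1610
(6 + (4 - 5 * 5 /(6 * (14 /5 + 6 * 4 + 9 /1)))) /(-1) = -10615 /1074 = -9.88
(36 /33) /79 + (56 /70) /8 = 0.11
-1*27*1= -27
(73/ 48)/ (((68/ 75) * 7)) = 1825/ 7616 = 0.24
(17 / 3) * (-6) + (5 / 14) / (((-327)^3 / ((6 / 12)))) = -33287425421 / 979041924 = -34.00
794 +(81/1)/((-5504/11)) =4369285/5504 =793.84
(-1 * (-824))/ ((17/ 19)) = 15656/ 17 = 920.94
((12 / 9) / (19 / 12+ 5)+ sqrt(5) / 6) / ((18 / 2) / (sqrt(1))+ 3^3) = 4 / 711+ sqrt(5) / 216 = 0.02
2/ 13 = 0.15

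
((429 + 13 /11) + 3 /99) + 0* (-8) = 14197 /33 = 430.21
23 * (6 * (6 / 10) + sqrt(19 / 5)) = 23 * sqrt(95) / 5 + 414 / 5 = 127.64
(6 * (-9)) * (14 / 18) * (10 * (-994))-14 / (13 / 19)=417459.54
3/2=1.50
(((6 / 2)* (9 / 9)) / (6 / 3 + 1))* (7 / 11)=7 / 11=0.64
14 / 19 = 0.74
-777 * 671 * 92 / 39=-15988588 / 13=-1229891.38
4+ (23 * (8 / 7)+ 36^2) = 9284 / 7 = 1326.29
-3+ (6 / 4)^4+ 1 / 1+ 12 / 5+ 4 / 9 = 4253 / 720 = 5.91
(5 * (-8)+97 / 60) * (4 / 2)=-2303 / 30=-76.77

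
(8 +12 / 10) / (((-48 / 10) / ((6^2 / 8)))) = -69 / 8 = -8.62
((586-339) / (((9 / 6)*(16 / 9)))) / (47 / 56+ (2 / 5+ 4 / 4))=455 / 11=41.36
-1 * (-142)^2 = -20164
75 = 75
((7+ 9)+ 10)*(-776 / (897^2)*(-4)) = 6208 / 61893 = 0.10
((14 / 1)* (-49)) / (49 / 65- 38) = 44590 / 2421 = 18.42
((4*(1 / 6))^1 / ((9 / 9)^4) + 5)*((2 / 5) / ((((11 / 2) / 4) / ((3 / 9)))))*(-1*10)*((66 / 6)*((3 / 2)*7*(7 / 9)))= -13328 / 27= -493.63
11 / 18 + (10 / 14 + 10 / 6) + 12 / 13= 6413 / 1638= 3.92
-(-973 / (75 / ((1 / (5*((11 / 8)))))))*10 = 15568 / 825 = 18.87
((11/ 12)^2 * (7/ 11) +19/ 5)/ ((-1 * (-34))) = 3121/ 24480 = 0.13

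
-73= -73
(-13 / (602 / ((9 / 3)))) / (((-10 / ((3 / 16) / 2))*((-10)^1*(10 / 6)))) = -351 / 9632000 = -0.00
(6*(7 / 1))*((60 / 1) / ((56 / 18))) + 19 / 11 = 811.73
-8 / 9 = -0.89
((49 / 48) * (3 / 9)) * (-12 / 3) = -49 / 36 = -1.36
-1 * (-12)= 12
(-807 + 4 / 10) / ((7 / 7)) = -4033 / 5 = -806.60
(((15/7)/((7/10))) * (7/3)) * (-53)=-378.57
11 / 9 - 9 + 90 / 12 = -5 / 18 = -0.28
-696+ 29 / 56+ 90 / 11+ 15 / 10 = -422453 / 616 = -685.80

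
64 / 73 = 0.88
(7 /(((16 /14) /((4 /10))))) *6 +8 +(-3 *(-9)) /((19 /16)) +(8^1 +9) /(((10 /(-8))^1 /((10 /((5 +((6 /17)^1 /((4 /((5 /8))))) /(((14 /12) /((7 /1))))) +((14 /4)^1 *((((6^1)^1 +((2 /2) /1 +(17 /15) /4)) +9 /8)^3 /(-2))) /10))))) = 1031601139982383 /22035820712690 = 46.81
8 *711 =5688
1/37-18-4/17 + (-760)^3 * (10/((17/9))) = -1461790091453/629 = -2323990606.44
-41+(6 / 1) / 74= -1514 / 37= -40.92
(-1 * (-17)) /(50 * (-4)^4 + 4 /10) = 85 /64002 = 0.00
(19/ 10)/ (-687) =-19/ 6870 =-0.00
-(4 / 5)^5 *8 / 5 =-8192 / 15625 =-0.52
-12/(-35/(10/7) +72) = -24/95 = -0.25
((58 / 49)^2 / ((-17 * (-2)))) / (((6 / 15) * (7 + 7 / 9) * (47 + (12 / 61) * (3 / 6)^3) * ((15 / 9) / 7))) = 1385127 / 1170835645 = 0.00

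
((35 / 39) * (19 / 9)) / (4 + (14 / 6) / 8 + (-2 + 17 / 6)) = 5320 / 14391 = 0.37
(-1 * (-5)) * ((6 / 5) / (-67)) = -6 / 67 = -0.09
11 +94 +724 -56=773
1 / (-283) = -1 / 283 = -0.00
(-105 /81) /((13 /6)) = -70 /117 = -0.60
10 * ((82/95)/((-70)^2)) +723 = 16827866/23275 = 723.00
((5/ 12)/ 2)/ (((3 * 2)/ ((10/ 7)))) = 25/ 504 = 0.05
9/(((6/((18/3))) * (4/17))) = 153/4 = 38.25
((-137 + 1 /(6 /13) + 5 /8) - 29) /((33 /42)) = -27419 /132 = -207.72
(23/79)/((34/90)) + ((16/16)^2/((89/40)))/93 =0.78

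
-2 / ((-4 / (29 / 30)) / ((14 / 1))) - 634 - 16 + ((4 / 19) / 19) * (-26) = -6969337 / 10830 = -643.52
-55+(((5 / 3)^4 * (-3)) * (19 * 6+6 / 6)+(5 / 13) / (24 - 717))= -73433375 / 27027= -2717.04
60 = 60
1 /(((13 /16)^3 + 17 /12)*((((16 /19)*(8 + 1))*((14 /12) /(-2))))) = -19456 /167993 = -0.12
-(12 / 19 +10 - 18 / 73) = -14404 / 1387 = -10.39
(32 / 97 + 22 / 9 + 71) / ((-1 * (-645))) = 12881 / 112617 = 0.11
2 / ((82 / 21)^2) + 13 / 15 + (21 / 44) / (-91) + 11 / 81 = 1.13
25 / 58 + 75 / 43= 2.18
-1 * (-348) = 348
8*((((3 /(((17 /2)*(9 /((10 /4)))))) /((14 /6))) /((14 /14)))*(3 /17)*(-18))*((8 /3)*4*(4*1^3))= -92160 /2023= -45.56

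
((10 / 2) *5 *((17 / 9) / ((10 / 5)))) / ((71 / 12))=850 / 213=3.99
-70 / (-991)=70 / 991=0.07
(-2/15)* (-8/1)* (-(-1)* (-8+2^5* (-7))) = -3712/15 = -247.47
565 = 565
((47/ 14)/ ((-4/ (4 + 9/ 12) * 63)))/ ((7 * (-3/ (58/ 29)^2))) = 893/ 74088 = 0.01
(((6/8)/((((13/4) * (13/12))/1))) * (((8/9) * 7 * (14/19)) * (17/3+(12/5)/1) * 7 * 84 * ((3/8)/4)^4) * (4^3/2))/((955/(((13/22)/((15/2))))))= 713097/754832000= 0.00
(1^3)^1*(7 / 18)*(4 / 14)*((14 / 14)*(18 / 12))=1 / 6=0.17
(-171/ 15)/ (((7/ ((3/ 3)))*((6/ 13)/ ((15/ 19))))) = -39/ 14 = -2.79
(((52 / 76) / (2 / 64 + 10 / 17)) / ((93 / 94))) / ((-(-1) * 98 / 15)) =0.17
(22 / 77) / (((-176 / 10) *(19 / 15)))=-75 / 5852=-0.01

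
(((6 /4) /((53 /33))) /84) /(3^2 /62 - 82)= -1023 /7531300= -0.00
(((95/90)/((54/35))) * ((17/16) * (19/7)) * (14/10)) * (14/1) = 300713/7776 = 38.67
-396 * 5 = -1980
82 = 82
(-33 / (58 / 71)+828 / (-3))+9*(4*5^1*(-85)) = -905751 / 58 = -15616.40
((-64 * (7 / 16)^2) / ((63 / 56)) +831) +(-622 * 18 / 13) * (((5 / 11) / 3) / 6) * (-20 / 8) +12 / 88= 2251267 / 2574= 874.62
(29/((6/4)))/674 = 29/1011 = 0.03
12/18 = 2/3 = 0.67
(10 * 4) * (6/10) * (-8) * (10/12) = -160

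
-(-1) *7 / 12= 7 / 12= 0.58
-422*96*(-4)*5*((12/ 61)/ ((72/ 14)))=1890560/ 61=30992.79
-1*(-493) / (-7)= -493 / 7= -70.43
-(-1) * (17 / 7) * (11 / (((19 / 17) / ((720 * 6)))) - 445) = 13589545 / 133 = 102177.03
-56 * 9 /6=-84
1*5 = 5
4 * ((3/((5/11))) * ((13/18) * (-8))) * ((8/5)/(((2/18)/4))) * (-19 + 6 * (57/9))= -4173312/25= -166932.48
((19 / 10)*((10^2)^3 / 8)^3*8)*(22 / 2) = 326562500000000000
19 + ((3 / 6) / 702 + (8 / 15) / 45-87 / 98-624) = -605.88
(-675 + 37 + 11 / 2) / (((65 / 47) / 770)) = -4578035 / 13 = -352156.54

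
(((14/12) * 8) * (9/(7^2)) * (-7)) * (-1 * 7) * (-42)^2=148176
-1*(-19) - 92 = -73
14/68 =7/34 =0.21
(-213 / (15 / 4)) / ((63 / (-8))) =2272 / 315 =7.21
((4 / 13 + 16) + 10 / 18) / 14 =1973 / 1638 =1.20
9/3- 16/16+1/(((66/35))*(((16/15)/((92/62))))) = 14937/5456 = 2.74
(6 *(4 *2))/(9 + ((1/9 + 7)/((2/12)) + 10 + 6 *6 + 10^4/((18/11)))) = 432/55879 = 0.01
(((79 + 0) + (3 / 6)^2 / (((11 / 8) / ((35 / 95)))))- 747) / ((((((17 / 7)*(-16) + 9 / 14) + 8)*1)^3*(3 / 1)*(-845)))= -383056912 / 40100090421105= -0.00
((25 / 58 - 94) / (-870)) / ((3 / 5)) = 603 / 3364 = 0.18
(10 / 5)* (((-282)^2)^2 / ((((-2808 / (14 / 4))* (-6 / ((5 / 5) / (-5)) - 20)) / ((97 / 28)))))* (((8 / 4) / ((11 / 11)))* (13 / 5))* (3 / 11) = -4259961513 / 550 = -7745384.57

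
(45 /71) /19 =45 /1349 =0.03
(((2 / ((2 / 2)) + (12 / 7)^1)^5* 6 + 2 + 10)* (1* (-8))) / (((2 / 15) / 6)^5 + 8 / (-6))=105535236676500000 / 4135152245693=25521.49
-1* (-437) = 437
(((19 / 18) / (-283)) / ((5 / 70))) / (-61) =133 / 155367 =0.00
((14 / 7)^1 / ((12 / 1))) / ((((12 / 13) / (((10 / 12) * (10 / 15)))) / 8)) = 65 / 81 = 0.80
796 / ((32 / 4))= 199 / 2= 99.50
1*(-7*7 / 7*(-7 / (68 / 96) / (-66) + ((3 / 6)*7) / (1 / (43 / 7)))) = -56679 / 374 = -151.55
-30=-30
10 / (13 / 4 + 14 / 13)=104 / 45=2.31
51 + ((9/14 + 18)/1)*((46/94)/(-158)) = 5296161/103964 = 50.94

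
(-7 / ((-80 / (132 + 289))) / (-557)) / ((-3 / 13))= 38311 / 133680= 0.29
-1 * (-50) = 50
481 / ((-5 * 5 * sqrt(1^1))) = -481 / 25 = -19.24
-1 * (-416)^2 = -173056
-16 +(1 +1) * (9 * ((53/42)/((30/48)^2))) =42.15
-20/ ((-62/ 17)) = 170/ 31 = 5.48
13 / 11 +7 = 90 / 11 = 8.18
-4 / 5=-0.80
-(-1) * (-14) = -14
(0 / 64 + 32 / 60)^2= 64 / 225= 0.28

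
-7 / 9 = -0.78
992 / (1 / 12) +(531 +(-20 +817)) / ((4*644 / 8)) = 1917208 / 161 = 11908.12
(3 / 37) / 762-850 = -7988299 / 9398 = -850.00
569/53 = 10.74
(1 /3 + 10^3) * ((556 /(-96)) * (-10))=2085695 /36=57935.97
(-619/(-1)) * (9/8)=5571/8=696.38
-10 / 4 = -2.50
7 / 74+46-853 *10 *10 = -6308789 / 74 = -85253.91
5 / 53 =0.09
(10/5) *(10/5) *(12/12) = 4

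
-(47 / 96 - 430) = 41233 / 96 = 429.51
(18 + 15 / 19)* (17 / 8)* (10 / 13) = 30345 / 988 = 30.71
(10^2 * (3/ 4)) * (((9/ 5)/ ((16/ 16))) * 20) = 2700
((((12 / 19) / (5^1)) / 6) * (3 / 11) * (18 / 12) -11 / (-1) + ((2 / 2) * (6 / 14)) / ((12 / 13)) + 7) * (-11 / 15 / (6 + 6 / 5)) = -540517 / 287280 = -1.88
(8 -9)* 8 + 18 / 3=-2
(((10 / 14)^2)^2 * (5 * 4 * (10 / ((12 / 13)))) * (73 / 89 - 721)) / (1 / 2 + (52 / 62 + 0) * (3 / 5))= -8072090000000 / 199371837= -40487.61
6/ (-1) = -6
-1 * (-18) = 18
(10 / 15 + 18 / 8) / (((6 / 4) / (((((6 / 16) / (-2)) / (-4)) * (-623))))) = -21805 / 384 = -56.78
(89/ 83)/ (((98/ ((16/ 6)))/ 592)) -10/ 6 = 190417/ 12201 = 15.61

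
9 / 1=9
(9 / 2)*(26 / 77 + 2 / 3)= 348 / 77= 4.52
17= 17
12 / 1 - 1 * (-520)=532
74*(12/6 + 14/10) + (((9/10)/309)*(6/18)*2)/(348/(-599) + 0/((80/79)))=45091153/179220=251.60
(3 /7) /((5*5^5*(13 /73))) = 219 /1421875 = 0.00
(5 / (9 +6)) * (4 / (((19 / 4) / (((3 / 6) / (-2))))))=-4 / 57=-0.07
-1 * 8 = -8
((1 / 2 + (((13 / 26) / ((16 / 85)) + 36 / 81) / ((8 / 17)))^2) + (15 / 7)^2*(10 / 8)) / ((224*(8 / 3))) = 12915723481 / 155373797376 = 0.08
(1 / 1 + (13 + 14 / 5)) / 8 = 21 / 10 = 2.10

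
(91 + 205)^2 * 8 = 700928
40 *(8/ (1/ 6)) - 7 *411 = -957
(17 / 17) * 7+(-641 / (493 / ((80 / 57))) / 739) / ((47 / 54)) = 2276485037 / 325344011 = 7.00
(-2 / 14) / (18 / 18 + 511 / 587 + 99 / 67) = -0.04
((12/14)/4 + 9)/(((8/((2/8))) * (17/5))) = 0.08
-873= -873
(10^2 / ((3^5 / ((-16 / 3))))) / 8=-0.27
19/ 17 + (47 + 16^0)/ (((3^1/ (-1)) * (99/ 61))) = -14711/ 1683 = -8.74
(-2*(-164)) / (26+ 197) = 328 / 223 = 1.47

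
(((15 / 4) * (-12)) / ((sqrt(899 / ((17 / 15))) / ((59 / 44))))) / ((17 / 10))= -1.26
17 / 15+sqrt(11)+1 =32 / 15+sqrt(11) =5.45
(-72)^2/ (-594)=-96/ 11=-8.73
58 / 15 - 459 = -6827 / 15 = -455.13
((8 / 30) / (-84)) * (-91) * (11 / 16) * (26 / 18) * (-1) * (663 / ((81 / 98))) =-20131111 / 87480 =-230.12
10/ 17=0.59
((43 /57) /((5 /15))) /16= 43 /304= 0.14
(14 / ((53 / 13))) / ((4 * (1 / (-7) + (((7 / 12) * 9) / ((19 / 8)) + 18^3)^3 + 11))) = 4369183 / 1010673777086006104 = 0.00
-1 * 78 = -78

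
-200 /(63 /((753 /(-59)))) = 40.52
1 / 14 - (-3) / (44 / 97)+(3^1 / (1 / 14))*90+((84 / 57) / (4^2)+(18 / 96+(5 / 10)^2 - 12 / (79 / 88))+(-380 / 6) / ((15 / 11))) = 62035498423 / 16643088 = 3727.40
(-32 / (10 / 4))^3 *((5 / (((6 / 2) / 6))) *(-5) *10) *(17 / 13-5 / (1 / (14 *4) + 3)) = -61865984 / 169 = -366070.91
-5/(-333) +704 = 234437/333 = 704.02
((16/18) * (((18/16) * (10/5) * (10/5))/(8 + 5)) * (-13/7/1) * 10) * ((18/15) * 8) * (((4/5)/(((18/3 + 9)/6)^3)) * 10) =-24576/875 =-28.09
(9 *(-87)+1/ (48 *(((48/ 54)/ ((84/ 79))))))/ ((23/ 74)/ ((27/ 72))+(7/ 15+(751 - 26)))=-1098545355/ 1019021632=-1.08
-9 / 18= -1 / 2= -0.50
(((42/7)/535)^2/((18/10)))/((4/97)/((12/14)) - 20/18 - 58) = -1746/1475833345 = -0.00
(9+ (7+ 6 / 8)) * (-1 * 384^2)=-2469888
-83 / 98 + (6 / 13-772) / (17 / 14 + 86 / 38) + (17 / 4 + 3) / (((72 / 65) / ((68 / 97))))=-179525801291 / 823029480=-218.13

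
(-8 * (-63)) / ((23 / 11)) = 5544 / 23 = 241.04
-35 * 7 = -245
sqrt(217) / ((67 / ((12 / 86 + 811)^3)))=42431860533439 *sqrt(217) / 5326969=117338835.11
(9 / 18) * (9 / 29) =9 / 58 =0.16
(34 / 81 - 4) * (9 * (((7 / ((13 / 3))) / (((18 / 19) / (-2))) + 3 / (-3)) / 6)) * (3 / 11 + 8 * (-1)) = -2119900 / 11583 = -183.02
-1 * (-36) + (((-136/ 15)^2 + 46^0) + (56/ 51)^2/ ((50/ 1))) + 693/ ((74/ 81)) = 1407919421/ 1603950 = 877.78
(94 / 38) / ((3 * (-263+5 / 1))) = -47 / 14706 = -0.00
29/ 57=0.51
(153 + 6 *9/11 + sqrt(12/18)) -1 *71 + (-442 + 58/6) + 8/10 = -56863/165 + sqrt(6)/3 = -343.81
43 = 43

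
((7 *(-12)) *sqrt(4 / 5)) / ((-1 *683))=168 *sqrt(5) / 3415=0.11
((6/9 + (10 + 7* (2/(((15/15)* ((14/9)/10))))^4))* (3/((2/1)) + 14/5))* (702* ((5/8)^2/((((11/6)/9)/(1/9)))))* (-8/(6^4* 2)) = -34385657995/90552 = -379733.83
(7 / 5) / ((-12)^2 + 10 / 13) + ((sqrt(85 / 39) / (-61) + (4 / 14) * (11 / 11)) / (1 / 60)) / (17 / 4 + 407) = 1112933 / 21671230 - 16 * sqrt(3315) / 260897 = 0.05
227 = 227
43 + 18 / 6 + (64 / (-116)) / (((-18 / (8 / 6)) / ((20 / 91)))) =3278278 / 71253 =46.01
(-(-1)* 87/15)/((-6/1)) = -29/30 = -0.97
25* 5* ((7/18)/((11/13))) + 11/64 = 365089/6336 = 57.62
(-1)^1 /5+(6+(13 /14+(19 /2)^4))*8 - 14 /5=912981 /14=65212.93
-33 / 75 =-11 / 25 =-0.44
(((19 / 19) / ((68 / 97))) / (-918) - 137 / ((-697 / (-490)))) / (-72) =246505337 / 184275648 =1.34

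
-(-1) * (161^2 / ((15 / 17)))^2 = 194178591649 / 225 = 863015962.88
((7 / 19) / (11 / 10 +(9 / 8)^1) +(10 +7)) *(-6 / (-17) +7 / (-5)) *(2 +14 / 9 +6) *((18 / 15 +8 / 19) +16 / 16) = -450.15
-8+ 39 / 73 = -545 / 73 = -7.47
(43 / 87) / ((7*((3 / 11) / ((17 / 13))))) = 8041 / 23751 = 0.34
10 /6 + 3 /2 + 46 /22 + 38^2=95651 /66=1449.26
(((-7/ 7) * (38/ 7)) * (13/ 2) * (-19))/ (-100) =-4693/ 700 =-6.70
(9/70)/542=9/37940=0.00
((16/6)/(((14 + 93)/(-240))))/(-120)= 16/321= 0.05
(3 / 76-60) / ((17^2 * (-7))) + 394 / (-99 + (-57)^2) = 5352233 / 34593300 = 0.15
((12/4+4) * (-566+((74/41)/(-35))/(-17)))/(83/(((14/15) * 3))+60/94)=-9085332368/69438625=-130.84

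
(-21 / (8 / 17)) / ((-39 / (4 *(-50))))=-228.85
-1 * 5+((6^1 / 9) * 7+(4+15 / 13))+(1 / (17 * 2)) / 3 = 2135 / 442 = 4.83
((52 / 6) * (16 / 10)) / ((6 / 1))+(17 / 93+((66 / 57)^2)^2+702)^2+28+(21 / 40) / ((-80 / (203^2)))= 232838746244343111837259 / 470050677573148800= 495348.18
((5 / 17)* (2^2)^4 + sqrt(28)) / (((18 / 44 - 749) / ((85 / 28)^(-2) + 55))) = -2242431488 / 404560985 - 17518996* sqrt(7) / 118988525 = -5.93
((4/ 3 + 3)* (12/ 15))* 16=832/ 15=55.47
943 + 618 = 1561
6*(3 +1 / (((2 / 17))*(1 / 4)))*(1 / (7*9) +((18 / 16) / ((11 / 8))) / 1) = 42772 / 231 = 185.16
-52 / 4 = -13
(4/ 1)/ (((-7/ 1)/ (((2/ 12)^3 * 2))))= -1/ 189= -0.01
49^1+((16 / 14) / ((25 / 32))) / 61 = 523331 / 10675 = 49.02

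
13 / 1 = 13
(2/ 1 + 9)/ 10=11/ 10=1.10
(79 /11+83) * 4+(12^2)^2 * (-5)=-1136512 /11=-103319.27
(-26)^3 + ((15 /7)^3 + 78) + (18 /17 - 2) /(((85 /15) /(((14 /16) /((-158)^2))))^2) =-17488.16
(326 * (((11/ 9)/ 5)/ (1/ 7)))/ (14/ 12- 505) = -1.11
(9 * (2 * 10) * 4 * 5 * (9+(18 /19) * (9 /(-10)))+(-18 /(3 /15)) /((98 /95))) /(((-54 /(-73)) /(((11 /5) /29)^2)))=5344062163 /23489130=227.51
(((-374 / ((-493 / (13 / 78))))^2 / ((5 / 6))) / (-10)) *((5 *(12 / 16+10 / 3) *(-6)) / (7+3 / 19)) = 112651 / 3431280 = 0.03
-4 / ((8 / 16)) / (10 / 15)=-12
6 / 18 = 1 / 3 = 0.33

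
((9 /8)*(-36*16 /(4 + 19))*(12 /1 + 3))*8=-77760 /23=-3380.87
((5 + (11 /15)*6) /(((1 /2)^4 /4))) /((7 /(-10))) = -6016 /7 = -859.43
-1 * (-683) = 683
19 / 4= 4.75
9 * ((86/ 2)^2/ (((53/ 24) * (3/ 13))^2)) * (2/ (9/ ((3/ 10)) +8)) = 179989056/ 53371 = 3372.41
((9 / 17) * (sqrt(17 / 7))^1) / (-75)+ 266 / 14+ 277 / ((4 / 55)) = 15311 / 4 - 3 * sqrt(119) / 2975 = 3827.74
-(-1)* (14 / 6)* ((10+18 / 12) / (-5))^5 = -150.18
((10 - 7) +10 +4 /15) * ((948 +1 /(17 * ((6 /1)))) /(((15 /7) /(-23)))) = -3098075183 /22950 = -134992.38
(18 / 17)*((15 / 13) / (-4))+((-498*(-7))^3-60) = 18724249396497 / 442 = 42362555195.69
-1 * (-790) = 790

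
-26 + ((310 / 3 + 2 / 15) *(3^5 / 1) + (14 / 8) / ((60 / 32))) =75352 / 3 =25117.33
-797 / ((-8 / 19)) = 15143 / 8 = 1892.88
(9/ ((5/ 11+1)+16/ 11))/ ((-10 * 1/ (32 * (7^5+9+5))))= -1665279/ 10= -166527.90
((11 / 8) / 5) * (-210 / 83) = -231 / 332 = -0.70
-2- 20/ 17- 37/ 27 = -2087/ 459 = -4.55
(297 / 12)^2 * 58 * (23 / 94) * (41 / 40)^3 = 450554978907 / 48128000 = 9361.60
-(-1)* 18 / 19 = 18 / 19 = 0.95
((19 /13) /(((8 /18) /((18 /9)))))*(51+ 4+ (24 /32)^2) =365.43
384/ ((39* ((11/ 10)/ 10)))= 12800/ 143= 89.51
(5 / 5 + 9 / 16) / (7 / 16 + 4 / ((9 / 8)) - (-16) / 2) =225 / 1727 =0.13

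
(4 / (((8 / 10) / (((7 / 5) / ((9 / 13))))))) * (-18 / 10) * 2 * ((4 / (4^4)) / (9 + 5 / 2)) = -91 / 1840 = -0.05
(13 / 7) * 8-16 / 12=284 / 21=13.52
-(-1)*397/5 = 397/5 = 79.40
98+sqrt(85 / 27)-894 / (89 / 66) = -563.19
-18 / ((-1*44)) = 9 / 22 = 0.41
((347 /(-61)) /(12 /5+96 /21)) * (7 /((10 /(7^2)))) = -833147 /29768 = -27.99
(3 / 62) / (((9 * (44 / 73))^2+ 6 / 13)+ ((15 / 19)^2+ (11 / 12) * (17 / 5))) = 2250809730 / 1564282569829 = 0.00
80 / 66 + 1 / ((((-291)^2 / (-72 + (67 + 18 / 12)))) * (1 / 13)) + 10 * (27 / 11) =47984899 / 1862982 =25.76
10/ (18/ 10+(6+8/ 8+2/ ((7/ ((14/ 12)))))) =150/ 137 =1.09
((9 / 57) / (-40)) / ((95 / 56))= -21 / 9025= -0.00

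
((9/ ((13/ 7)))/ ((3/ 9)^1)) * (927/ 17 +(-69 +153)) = 445095/ 221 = 2014.00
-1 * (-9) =9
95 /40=2.38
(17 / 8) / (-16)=-17 / 128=-0.13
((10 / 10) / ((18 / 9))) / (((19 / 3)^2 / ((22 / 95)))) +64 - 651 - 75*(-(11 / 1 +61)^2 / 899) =-4763932334 / 30831205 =-154.52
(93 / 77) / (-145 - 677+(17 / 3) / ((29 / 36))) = -899 / 606606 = -0.00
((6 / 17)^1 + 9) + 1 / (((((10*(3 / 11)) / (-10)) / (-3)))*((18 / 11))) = 4919 / 306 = 16.08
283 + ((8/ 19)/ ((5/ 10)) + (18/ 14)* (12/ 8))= 76015/ 266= 285.77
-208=-208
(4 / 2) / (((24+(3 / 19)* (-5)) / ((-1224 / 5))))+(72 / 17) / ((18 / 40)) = -48656 / 4165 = -11.68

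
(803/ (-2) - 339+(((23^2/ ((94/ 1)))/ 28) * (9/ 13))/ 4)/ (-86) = 101343031/ 11770304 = 8.61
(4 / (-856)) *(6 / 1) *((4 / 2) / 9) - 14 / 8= -2255 / 1284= -1.76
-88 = -88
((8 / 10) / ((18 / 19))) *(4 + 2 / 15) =3.49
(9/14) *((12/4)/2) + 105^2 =308727/28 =11025.96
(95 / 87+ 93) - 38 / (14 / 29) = 9365 / 609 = 15.38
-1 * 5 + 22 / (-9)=-67 / 9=-7.44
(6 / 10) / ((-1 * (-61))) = 3 / 305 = 0.01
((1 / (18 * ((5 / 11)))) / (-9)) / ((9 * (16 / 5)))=-0.00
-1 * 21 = -21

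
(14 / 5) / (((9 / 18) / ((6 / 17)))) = 1.98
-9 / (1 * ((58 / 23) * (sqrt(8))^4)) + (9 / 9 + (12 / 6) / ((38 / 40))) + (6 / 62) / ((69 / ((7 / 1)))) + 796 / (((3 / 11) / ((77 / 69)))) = 1475460121555 / 452578176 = 3260.12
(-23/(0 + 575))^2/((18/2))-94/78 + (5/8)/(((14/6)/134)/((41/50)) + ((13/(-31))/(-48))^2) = 28.12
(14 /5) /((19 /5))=0.74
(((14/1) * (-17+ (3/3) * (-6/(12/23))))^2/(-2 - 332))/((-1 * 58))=159201/19372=8.22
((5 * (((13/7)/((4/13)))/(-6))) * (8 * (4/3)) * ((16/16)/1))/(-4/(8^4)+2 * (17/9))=-3461120/243649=-14.21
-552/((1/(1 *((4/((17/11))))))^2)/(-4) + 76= 289132/289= 1000.46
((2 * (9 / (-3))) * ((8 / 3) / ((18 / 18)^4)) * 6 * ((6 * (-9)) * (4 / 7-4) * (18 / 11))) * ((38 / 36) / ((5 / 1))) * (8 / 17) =-18911232 / 6545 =-2889.42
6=6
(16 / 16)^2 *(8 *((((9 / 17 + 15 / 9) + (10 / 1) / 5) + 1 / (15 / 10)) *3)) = 116.71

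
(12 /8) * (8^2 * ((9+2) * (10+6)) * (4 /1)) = 67584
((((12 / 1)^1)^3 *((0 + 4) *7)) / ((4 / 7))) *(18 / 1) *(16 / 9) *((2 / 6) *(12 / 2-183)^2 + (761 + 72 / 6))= 30389796864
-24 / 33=-8 / 11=-0.73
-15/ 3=-5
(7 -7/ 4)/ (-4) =-21/ 16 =-1.31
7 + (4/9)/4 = 64/9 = 7.11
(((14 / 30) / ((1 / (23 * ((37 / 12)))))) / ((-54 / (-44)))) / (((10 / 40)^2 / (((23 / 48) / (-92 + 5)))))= -1507121 / 634230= -2.38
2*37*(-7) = -518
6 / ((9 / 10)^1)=20 / 3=6.67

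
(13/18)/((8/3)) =13/48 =0.27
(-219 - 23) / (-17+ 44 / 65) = 15730 / 1061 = 14.83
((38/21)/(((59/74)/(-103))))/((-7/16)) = 4634176/8673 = 534.32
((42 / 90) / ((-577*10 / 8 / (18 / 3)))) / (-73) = 56 / 1053025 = 0.00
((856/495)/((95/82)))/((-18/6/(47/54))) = -1649512/3809025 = -0.43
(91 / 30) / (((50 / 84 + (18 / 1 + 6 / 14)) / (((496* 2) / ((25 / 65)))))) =8214752 / 19975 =411.25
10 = 10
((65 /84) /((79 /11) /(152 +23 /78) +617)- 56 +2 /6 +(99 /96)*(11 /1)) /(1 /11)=-487.54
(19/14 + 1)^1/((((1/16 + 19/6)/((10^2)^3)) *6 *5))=5280000/217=24331.80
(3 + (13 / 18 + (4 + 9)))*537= 53879 / 6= 8979.83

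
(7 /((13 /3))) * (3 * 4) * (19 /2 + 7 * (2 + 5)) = 1134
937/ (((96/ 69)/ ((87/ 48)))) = 624979/ 512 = 1220.66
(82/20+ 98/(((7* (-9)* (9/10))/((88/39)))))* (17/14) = 107423/442260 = 0.24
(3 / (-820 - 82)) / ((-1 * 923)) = 3 / 832546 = 0.00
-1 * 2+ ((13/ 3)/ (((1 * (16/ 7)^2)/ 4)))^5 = 104359244100493/ 260919263232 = 399.97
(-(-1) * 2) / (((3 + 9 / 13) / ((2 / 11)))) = 13 / 132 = 0.10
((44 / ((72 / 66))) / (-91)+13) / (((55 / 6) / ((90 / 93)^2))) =1234080 / 961961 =1.28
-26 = -26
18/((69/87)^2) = 15138/529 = 28.62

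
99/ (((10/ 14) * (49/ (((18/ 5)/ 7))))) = 1782/ 1225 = 1.45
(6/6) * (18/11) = 18/11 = 1.64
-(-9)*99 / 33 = 27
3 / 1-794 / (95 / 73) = -57677 / 95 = -607.13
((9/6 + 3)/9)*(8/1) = 4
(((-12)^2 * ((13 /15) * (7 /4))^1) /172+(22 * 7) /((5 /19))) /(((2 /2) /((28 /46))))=1765274 /4945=356.98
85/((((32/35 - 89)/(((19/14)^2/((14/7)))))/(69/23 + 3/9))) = -767125/258972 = -2.96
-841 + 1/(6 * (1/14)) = -2516/3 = -838.67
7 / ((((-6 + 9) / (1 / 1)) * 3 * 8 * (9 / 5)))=35 / 648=0.05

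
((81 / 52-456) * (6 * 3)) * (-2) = 212679 / 13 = 16359.92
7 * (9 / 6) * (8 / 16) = 21 / 4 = 5.25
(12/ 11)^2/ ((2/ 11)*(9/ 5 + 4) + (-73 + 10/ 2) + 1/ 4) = -960/ 53801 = -0.02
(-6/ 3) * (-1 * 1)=2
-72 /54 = -4 /3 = -1.33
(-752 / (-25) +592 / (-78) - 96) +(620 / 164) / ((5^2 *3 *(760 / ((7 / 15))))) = -6699895739 / 91143000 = -73.51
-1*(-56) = 56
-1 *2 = -2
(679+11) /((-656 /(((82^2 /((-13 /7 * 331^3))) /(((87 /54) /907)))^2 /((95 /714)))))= -88692017229253661328 /3551438218622608491931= -0.02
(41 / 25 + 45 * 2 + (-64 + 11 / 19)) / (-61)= -13404 / 28975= -0.46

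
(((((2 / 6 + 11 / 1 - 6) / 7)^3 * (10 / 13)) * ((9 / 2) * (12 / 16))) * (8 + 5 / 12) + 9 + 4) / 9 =303181 / 120393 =2.52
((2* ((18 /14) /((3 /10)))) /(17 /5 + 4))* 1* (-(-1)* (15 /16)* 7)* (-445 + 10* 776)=8229375 /148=55603.89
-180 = -180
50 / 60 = 5 / 6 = 0.83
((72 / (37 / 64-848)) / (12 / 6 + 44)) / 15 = -768 / 6237025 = -0.00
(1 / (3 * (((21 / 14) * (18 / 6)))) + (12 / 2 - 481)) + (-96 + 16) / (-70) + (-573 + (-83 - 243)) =-259456 / 189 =-1372.78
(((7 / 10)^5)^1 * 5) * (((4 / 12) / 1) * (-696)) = -487403 / 2500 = -194.96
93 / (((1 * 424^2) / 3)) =279 / 179776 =0.00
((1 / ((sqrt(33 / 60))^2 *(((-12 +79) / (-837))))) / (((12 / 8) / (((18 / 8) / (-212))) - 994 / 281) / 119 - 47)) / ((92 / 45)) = 755687961 / 3279696431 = 0.23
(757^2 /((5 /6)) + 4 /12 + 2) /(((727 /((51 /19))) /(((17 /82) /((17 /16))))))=495.41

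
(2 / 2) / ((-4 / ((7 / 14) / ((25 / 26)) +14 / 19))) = -597 / 1900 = -0.31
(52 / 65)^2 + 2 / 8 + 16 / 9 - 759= -680699 / 900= -756.33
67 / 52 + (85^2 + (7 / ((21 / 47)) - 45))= 1122725 / 156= 7196.96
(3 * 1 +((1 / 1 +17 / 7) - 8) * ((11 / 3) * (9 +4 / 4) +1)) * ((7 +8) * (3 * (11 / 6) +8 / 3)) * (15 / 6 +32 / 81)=-58322495 / 972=-60002.57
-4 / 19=-0.21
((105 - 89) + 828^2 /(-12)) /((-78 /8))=228464 /39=5858.05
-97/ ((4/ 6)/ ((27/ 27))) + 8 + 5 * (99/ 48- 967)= -79395/ 16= -4962.19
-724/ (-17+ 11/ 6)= 4344/ 91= 47.74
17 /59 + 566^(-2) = 5446111 /18901004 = 0.29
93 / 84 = 31 / 28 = 1.11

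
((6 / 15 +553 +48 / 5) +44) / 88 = 607 / 88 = 6.90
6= 6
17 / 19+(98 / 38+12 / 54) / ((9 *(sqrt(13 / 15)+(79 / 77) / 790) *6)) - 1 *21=-20.05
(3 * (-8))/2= -12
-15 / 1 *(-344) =5160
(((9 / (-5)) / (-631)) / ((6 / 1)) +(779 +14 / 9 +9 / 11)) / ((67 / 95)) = 9274216483 / 8370846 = 1107.92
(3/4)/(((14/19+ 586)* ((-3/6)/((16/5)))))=-38/4645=-0.01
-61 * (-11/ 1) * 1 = 671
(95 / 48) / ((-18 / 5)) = -475 / 864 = -0.55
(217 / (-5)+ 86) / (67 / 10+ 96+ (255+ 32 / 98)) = 20874 / 175433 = 0.12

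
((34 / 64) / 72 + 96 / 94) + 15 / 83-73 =-645247219 / 8987904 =-71.79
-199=-199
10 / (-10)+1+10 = 10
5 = 5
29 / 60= 0.48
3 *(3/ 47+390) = 54999/ 47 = 1170.19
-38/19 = -2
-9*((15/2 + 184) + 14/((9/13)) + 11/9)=-3833/2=-1916.50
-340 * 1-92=-432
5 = 5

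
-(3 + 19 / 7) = -40 / 7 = -5.71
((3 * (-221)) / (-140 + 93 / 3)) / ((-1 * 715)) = -51 / 5995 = -0.01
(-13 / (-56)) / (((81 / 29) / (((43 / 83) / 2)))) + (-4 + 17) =9804899 / 752976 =13.02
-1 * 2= -2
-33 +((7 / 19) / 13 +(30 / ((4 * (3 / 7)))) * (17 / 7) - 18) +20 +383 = 194897 / 494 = 394.53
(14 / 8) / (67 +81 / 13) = 13 / 544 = 0.02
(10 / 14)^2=25 / 49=0.51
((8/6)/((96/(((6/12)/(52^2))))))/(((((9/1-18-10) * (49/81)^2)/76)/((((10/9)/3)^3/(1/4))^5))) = -16000000000000000/1644401251885356980884323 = -0.00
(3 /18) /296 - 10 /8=-2219 /1776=-1.25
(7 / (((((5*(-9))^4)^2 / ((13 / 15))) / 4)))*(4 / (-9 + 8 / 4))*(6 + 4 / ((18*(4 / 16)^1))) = -12896 / 2270041927734375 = -0.00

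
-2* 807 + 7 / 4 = -6449 / 4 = -1612.25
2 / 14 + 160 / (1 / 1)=1121 / 7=160.14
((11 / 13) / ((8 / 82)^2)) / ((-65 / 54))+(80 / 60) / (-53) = -79408903 / 1074840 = -73.88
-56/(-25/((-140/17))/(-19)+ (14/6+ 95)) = -89376/155089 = -0.58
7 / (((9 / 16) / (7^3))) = 38416 / 9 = 4268.44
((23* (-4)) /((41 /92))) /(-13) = 8464 /533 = 15.88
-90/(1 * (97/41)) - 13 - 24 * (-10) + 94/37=687291/3589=191.50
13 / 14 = 0.93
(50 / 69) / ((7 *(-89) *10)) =-0.00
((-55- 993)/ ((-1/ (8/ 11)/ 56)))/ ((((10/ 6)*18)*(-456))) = -29344/ 9405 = -3.12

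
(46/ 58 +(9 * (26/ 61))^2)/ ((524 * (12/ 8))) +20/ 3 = 189038889/ 28272158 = 6.69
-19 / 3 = -6.33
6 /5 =1.20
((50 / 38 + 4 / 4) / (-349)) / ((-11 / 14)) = 56 / 6631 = 0.01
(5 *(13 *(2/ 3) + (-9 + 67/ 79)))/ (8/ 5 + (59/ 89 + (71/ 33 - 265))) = -2985950/ 302309221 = -0.01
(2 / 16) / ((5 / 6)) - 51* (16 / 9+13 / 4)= -256.27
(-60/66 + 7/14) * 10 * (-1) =45/11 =4.09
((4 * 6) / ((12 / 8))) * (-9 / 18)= -8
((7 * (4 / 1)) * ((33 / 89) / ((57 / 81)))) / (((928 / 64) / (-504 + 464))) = -1995840 / 49039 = -40.70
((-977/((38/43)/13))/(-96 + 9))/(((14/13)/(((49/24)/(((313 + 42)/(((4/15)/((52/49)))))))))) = 187327049/845013600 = 0.22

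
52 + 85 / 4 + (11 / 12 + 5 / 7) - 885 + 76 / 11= -371083 / 462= -803.21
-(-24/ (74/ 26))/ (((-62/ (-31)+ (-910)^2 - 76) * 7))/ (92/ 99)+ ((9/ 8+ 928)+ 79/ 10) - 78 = 84743690582641/ 98651017640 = 859.03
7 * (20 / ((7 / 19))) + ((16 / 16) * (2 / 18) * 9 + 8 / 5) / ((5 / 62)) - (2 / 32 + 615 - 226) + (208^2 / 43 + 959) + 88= 2076.32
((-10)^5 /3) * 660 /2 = -11000000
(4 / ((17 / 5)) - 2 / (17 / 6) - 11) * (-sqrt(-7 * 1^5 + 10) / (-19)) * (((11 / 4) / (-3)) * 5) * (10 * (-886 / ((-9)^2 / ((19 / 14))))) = -21806675 * sqrt(3) / 57834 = -653.08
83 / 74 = 1.12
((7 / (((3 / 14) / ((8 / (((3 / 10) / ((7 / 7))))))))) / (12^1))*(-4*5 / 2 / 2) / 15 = -1960 / 81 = -24.20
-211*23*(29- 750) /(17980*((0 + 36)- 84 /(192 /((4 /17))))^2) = 4044859028 /26783372095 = 0.15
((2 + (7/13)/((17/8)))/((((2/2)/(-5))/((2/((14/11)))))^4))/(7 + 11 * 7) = 759501875/7428694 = 102.24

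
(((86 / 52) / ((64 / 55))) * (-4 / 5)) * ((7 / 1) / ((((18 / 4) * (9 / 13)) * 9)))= -3311 / 11664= -0.28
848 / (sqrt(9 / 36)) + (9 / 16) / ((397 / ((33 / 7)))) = 75411241 / 44464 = 1696.01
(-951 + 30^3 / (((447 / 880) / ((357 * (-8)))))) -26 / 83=-1877431924891 / 12367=-151809810.37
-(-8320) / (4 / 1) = 2080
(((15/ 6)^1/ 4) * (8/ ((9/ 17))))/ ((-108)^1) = -85/ 972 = -0.09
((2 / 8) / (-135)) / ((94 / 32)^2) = -64 / 298215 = -0.00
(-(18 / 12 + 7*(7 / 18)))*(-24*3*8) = 2432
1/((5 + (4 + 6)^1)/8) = 0.53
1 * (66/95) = 66/95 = 0.69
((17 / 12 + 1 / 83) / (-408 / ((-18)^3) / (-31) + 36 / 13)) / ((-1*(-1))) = 46450989 / 89961044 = 0.52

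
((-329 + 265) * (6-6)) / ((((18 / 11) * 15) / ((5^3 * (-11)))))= 0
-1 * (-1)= 1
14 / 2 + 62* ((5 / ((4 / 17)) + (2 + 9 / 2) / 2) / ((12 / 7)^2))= 75439 / 144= 523.88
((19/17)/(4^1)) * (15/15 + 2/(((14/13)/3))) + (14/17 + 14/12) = 1366/357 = 3.83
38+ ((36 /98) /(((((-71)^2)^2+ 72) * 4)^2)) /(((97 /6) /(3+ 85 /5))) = 116632789210928887661 /3069283926603391777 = 38.00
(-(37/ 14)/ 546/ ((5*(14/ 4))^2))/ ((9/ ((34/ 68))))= -37/ 42137550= -0.00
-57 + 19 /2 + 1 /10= -237 /5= -47.40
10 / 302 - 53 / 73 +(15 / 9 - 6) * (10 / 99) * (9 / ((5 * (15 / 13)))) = -7506584 / 5456385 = -1.38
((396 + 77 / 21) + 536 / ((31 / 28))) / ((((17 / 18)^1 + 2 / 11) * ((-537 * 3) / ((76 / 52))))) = -34356674 / 48259653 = -0.71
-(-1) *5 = 5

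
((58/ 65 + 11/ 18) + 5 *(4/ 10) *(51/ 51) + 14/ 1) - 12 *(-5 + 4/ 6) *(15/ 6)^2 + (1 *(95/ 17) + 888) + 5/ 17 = 24591713/ 19890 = 1236.39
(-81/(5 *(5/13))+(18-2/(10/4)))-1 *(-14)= -273/25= -10.92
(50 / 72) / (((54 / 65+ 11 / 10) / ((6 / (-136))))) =-1625 / 102408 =-0.02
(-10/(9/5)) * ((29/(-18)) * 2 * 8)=11600/81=143.21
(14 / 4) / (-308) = -1 / 88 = -0.01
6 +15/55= 69/11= 6.27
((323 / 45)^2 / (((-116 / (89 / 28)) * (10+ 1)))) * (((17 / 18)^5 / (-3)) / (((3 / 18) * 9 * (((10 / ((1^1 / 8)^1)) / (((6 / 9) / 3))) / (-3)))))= -13183771224817 / 73822715898624000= -0.00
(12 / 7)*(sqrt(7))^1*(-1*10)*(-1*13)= 1560*sqrt(7) / 7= 589.62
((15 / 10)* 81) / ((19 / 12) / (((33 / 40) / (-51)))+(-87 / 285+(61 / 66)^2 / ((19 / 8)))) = -25139565 / 20240842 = -1.24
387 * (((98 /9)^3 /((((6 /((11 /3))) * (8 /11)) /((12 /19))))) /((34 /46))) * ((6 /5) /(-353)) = -56315752724 /46177695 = -1219.54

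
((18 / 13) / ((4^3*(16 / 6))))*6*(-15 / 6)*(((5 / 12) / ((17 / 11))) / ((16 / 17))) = -0.03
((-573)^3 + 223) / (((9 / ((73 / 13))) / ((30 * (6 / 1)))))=-274673149240 / 13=-21128703787.69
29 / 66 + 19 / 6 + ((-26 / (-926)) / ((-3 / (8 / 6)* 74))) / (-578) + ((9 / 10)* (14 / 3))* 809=8335741495579 / 2450675205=3401.41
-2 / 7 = -0.29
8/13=0.62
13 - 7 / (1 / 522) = -3641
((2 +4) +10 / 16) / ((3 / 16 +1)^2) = 1696 / 361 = 4.70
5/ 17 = 0.29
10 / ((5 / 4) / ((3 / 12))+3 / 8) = 80 / 43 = 1.86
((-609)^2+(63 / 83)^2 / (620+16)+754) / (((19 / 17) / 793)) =7316961398286943 / 27748892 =263684813.01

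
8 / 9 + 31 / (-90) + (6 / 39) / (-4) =296 / 585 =0.51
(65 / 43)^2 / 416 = 325 / 59168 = 0.01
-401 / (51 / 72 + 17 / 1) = -9624 / 425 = -22.64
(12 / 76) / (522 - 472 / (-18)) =27 / 93746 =0.00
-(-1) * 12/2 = 6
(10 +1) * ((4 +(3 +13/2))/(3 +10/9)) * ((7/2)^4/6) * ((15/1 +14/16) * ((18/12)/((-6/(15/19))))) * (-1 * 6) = 12226048065/719872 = 16983.64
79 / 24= 3.29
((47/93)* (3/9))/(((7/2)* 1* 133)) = 94/259749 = 0.00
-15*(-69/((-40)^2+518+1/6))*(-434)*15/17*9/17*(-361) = 131347647900/3672901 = 35761.28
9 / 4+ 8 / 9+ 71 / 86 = 6137 / 1548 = 3.96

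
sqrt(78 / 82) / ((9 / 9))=sqrt(1599) / 41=0.98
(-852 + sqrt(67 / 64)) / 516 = -71 / 43 + sqrt(67) / 4128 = -1.65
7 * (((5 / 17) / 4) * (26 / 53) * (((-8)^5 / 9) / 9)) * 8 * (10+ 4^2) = -1550581760 / 72981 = -21246.38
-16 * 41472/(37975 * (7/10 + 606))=-1327104/46078865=-0.03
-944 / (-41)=944 / 41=23.02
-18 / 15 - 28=-146 / 5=-29.20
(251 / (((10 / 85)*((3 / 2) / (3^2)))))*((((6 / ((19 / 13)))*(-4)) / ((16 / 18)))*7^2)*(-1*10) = 2201643990 / 19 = 115875999.47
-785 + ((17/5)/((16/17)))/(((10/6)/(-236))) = -129653/100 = -1296.53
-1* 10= -10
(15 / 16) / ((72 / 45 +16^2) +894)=75 / 92128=0.00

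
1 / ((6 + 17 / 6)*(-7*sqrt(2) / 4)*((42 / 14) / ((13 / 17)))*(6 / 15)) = -130*sqrt(2) / 6307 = -0.03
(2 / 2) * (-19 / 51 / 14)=-19 / 714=-0.03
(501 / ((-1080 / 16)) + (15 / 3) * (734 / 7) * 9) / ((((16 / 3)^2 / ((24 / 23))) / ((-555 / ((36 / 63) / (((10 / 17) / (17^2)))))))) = -617719995 / 1807984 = -341.66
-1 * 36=-36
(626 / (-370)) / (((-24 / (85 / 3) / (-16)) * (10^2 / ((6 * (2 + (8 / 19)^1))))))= -244766 / 52725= -4.64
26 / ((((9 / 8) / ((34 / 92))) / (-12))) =-7072 / 69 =-102.49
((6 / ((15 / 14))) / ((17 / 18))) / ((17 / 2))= 1008 / 1445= 0.70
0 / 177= 0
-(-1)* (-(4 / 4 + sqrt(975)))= -5* sqrt(39) - 1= -32.22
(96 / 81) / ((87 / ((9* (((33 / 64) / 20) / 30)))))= 11 / 104400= 0.00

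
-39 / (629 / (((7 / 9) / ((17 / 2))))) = -182 / 32079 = -0.01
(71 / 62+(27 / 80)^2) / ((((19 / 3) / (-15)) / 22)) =-24730101 / 376960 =-65.60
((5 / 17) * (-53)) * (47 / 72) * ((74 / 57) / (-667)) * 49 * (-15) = -112904575 / 7755876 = -14.56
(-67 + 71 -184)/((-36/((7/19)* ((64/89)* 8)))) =17920/1691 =10.60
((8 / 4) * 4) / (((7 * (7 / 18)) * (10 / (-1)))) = -72 / 245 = -0.29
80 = 80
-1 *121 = -121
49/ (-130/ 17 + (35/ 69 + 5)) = -57477/ 2510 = -22.90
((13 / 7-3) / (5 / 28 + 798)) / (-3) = 32 / 67047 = 0.00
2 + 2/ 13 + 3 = 67/ 13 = 5.15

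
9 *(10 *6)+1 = 541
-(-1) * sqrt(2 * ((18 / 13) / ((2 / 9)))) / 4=9 * sqrt(26) / 52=0.88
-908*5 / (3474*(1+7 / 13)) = -2951 / 3474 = -0.85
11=11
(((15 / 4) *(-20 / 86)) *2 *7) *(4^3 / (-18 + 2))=2100 / 43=48.84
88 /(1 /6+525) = 528 /3151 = 0.17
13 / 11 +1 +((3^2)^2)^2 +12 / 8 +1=144445 / 22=6565.68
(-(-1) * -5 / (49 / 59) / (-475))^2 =3481 / 21669025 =0.00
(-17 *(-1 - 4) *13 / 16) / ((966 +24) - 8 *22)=1105 / 13024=0.08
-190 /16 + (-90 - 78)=-1439 /8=-179.88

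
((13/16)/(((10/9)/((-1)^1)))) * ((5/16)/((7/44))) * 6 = -3861/448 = -8.62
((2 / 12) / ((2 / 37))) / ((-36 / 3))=-37 / 144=-0.26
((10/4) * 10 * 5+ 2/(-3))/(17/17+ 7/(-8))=2984/3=994.67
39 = 39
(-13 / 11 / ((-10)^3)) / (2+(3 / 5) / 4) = 13 / 23650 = 0.00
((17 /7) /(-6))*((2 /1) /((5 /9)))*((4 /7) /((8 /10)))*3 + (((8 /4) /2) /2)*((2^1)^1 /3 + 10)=325 /147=2.21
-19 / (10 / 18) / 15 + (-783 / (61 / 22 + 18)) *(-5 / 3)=691701 / 11425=60.54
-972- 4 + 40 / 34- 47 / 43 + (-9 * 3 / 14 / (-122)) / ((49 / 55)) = -59704368805 / 61178852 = -975.90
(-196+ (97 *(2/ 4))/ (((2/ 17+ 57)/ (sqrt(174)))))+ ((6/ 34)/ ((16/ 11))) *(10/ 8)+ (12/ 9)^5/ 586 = -15170739461/ 77464512+ 1649 *sqrt(174)/ 1942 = -184.64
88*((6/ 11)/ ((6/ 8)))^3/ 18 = 2048/ 1089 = 1.88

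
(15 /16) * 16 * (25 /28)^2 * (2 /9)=2.66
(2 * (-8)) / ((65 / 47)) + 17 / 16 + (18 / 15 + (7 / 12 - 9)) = -55297 / 3120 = -17.72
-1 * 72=-72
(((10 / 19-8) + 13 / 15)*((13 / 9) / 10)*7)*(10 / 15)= -171353 / 38475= -4.45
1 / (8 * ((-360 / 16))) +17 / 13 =1.30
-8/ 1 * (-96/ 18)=128/ 3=42.67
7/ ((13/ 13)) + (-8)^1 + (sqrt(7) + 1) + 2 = 4.65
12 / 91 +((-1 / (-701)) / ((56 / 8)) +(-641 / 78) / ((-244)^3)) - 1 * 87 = -482991624714581 / 5560068468864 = -86.87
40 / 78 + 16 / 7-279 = -75403 / 273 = -276.20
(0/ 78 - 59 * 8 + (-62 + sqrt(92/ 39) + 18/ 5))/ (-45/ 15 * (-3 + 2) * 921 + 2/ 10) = -663/ 3454 + 5 * sqrt(897)/ 269412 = -0.19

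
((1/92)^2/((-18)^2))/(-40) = -1/109693440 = -0.00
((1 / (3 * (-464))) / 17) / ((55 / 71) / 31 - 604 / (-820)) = -0.00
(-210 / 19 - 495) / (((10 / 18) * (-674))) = 1.35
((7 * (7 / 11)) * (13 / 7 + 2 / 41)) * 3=11487 / 451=25.47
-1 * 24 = -24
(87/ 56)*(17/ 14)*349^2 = 180143679/ 784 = 229775.10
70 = 70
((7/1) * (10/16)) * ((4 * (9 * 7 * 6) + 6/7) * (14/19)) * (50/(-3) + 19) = 432425/38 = 11379.61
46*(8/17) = 368/17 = 21.65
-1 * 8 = -8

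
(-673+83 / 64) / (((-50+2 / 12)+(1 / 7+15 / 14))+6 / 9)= 902769 / 64448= 14.01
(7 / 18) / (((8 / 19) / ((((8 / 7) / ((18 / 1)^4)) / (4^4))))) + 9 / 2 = 2176782355 / 483729408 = 4.50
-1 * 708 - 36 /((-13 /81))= -6288 /13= -483.69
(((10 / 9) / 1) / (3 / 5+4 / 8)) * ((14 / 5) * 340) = 95200 / 99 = 961.62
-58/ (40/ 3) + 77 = 1453/ 20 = 72.65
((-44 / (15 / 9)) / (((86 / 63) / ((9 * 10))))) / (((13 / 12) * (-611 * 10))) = 449064 / 1707745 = 0.26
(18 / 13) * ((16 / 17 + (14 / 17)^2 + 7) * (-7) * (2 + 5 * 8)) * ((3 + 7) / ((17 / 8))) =-1054589760 / 63869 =-16511.76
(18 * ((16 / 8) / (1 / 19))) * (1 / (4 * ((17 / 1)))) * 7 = 1197 / 17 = 70.41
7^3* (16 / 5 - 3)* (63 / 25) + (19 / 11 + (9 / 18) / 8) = 3842559 / 22000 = 174.66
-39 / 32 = -1.22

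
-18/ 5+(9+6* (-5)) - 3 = -138/ 5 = -27.60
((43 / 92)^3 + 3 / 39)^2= 3284355173841 / 102473995227136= 0.03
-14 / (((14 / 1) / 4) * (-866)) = 0.00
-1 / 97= -0.01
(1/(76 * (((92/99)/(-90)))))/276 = -1485/321632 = -0.00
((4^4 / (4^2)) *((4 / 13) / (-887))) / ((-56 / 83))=664 / 80717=0.01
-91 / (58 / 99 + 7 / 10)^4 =-87414236910000 / 2626114239841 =-33.29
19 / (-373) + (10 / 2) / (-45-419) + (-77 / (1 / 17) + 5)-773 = -359481225 / 173072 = -2077.06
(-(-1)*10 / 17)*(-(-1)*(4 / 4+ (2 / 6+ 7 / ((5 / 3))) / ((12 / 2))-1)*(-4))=-16 / 9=-1.78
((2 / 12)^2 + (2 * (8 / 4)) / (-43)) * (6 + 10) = -404 / 387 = -1.04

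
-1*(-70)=70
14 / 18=7 / 9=0.78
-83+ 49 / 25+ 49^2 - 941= 34474 / 25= 1378.96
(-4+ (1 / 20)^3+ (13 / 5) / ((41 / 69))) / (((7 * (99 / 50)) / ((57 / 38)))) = 123241 / 3030720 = 0.04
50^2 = 2500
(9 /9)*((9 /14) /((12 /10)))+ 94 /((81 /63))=18559 /252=73.65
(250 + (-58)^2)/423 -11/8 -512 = -1708349/3384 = -504.83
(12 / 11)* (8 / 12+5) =6.18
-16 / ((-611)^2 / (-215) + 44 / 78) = 134160 / 14554789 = 0.01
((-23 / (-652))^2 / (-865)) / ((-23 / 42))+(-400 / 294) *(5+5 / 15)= -588343722997 / 81081148680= -7.26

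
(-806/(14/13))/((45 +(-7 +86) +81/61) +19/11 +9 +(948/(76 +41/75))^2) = -8912563970453/3446681157087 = -2.59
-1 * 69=-69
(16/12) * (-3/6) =-0.67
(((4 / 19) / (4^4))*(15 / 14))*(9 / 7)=135 / 119168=0.00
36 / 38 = 18 / 19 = 0.95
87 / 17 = 5.12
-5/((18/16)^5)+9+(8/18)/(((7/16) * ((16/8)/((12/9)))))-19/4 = 3559055/1653372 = 2.15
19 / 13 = 1.46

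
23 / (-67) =-23 / 67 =-0.34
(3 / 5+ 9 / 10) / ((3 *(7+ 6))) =1 / 26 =0.04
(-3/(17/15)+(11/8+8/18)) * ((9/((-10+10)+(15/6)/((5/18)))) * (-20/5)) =1013/306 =3.31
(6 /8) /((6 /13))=13 /8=1.62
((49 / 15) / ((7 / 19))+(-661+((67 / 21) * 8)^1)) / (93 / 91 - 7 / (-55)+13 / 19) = -341.76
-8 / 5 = -1.60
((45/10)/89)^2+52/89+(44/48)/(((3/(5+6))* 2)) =1293115/570312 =2.27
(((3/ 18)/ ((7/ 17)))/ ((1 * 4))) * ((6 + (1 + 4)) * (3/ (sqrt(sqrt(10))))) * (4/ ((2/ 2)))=187 * 10^(3/ 4)/ 140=7.51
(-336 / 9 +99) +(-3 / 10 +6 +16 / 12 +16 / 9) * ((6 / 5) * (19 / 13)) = 1928 / 25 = 77.12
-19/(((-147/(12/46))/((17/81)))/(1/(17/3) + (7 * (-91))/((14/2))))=-58672/91287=-0.64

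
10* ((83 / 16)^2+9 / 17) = 597085 / 2176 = 274.40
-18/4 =-9/2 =-4.50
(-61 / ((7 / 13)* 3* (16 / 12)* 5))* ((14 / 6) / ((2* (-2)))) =793 / 240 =3.30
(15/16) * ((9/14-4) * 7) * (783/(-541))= 552015/17312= 31.89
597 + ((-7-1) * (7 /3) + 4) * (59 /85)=149639 /255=586.82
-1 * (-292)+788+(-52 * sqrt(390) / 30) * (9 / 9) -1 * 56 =1024 -26 * sqrt(390) / 15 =989.77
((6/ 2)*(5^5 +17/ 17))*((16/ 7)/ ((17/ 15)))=2250720/ 119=18913.61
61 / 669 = 0.09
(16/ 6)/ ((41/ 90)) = 240/ 41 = 5.85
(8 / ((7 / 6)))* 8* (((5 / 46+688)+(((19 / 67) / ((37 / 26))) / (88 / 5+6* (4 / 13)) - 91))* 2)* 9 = 2655816058656 / 4504343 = 589612.30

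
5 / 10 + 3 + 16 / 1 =39 / 2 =19.50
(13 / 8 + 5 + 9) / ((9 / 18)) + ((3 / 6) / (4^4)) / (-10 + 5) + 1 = 82559 / 2560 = 32.25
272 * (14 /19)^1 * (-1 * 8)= -30464 /19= -1603.37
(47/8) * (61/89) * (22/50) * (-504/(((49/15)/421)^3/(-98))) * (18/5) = 20586164555064636/30527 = 674359241165.68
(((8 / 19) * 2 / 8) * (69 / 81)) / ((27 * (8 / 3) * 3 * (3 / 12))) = 23 / 13851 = 0.00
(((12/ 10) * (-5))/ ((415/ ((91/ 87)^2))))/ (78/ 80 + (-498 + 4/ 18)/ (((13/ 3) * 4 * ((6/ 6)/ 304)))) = 1722448/ 950554847237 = 0.00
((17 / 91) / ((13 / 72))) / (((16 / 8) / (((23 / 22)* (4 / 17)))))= 1656 / 13013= 0.13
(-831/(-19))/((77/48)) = 27.26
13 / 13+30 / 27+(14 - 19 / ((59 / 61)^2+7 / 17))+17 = 4859935 / 255672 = 19.01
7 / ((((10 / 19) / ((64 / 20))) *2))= 532 / 25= 21.28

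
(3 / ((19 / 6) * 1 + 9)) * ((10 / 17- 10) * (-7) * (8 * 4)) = 645120 / 1241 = 519.84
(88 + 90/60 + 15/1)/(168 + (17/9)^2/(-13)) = 220077/353230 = 0.62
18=18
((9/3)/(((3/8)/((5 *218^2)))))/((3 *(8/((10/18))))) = 1188100/27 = 44003.70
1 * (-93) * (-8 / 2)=372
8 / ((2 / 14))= 56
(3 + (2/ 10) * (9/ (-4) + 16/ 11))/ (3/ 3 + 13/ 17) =425/ 264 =1.61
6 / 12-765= -1529 / 2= -764.50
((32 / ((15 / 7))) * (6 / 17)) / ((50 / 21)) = 4704 / 2125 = 2.21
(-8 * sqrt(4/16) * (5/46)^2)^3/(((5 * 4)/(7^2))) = -153125/592143556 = -0.00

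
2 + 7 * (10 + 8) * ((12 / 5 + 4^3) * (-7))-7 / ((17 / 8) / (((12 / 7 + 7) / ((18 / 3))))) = -14934734 / 255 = -58567.58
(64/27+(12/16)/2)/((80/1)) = 593/17280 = 0.03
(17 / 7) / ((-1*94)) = -17 / 658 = -0.03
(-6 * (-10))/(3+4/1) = 60/7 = 8.57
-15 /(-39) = 5 /13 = 0.38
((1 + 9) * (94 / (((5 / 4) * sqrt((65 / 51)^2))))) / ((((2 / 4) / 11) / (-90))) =-1168260.92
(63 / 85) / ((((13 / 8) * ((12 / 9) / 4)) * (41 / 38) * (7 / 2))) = 16416 / 45305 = 0.36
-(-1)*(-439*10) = -4390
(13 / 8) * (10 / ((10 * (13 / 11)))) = 11 / 8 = 1.38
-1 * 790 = -790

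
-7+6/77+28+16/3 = 6101/231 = 26.41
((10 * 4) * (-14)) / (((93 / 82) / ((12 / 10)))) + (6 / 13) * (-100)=-257384 / 403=-638.67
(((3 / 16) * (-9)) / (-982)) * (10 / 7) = 135 / 54992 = 0.00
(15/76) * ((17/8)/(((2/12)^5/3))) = 185895/19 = 9783.95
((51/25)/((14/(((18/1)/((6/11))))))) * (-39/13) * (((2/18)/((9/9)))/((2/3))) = -1683/700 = -2.40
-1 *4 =-4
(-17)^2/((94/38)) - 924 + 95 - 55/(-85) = -568507/799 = -711.52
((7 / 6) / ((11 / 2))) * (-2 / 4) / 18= -0.01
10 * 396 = 3960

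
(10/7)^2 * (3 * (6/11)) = 1800/539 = 3.34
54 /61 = 0.89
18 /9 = 2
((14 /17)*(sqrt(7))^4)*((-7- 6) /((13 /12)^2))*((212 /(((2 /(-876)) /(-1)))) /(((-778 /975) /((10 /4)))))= 859939416000 /6613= 130037716.01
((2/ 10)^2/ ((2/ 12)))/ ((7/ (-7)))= -6/ 25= -0.24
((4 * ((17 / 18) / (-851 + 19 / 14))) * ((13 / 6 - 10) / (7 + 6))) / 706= 5593 / 1473826185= 0.00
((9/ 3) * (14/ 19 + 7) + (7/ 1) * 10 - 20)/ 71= 1391/ 1349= 1.03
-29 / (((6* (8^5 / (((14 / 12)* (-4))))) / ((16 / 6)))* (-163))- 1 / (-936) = 247729 / 234344448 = 0.00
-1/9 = -0.11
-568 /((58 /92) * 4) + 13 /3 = -19219 /87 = -220.91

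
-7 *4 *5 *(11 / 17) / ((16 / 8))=-770 / 17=-45.29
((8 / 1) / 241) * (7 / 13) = 56 / 3133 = 0.02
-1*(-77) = 77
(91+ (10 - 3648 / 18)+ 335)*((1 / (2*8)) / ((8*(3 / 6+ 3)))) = 25 / 48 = 0.52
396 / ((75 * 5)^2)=44 / 15625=0.00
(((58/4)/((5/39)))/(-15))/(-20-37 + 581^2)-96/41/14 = -0.17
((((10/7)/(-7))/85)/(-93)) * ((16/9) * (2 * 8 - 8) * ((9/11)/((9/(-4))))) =-1024/7669431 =-0.00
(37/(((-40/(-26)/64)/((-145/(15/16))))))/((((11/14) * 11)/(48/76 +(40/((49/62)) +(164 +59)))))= -55256787456/7315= -7553901.22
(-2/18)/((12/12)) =-1/9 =-0.11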